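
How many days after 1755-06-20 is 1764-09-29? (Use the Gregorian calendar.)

3389

Jun 20, 1755 → Jun 20, 1756: 366 days (Feb 29, 1756 is in that span).
Jun 20, 1756 → Jun 20, 1757: 365 days.
Jun 20, 1757 → Jun 20, 1758: 365 days.
Jun 20, 1758 → Jun 20, 1759: 365 days.
Jun 20, 1759 → Jun 20, 1760: 366 days (Feb 29, 1760 is in that span).
Jun 20, 1760 → Jun 20, 1761: 365 days.
Jun 20, 1761 → Jun 20, 1762: 365 days.
Jun 20, 1762 → Jun 20, 1763: 365 days.
Jun 20, 1763 → Jun 20, 1764: 366 days (Feb 29, 1764 is in that span).
Jun 20, 1764 → Jul 20, 1764: 30 days (June has 30).
Jul 20, 1764 → Aug 20, 1764: 31 days (July has 31).
Aug 20, 1764 → Sep 20, 1764: 31 days (August has 31).
Sep 20, 1764 → Sep 29, 1764: 9 days.
Total: 3389 days.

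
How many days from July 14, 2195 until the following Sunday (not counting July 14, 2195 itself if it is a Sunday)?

Jul 14, 2195 is a Tuesday.
From Tuesday to the next Sunday is 5 days.

5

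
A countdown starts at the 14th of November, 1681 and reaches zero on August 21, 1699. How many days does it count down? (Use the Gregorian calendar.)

Nov 14, 1681 → Nov 14, 1682: 365 days.
Nov 14, 1682 → Nov 14, 1683: 365 days.
Nov 14, 1683 → Nov 14, 1684: 366 days (Feb 29, 1684 is in that span).
Nov 14, 1684 → Nov 14, 1685: 365 days.
Nov 14, 1685 → Nov 14, 1686: 365 days.
Nov 14, 1686 → Nov 14, 1687: 365 days.
Nov 14, 1687 → Nov 14, 1688: 366 days (Feb 29, 1688 is in that span).
Nov 14, 1688 → Nov 14, 1689: 365 days.
Nov 14, 1689 → Nov 14, 1690: 365 days.
Nov 14, 1690 → Nov 14, 1691: 365 days.
Nov 14, 1691 → Nov 14, 1692: 366 days (Feb 29, 1692 is in that span).
Nov 14, 1692 → Nov 14, 1693: 365 days.
Nov 14, 1693 → Nov 14, 1694: 365 days.
Nov 14, 1694 → Nov 14, 1695: 365 days.
Nov 14, 1695 → Nov 14, 1696: 366 days (Feb 29, 1696 is in that span).
Nov 14, 1696 → Nov 14, 1697: 365 days.
Nov 14, 1697 → Nov 14, 1698: 365 days.
Nov 14, 1698 → Dec 14, 1698: 30 days (November has 30).
Dec 14, 1698 → Jan 14, 1699: 31 days (December has 31).
Jan 14, 1699 → Feb 14, 1699: 31 days (January has 31).
Feb 14, 1699 → Mar 14, 1699: 28 days (February has 28).
Mar 14, 1699 → Apr 14, 1699: 31 days (March has 31).
Apr 14, 1699 → May 14, 1699: 30 days (April has 30).
May 14, 1699 → Jun 14, 1699: 31 days (May has 31).
Jun 14, 1699 → Jul 14, 1699: 30 days (June has 30).
Jul 14, 1699 → Aug 14, 1699: 31 days (July has 31).
Aug 14, 1699 → Aug 21, 1699: 7 days.
Total: 6489 days.

6489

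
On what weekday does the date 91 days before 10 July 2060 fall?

Saturday

First find the weekday of Jul 10, 2060. Doomsday rule: the anchor day for the 2000s is Tuesday. For year 60: 60÷12 = 5 r 0, and 0÷4 = 0, so 5+0+0 = 5.
Tuesday + 5 ≡ Sunday — that's 2060's doomsday.
In July the doomsday date is Jul 11.
Jul 10 is 1 day before Jul 11; 1 mod 7 = 1, so Sunday − 1 = Saturday.
91 mod 7 = 0, so 91 days before a Saturday is Saturday − 0 = Saturday.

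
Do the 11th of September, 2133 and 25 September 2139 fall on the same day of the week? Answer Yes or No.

Yes

From Sep 11, 2133 to Sep 25, 2139 is 2205 days.
2205 mod 7 = 0, so they are the same weekday.
(Sep 11, 2133 is a Friday; Sep 25, 2139 is a Friday.)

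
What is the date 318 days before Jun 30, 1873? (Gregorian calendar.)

August 16, 1872

−30 → May 31, 1873 (end of May, 31 days; 288 left).
−31 → Apr 30, 1873 (end of Apr, 30 days; 257 left).
−30 → Mar 31, 1873 (end of Mar, 31 days; 227 left).
−31 → Feb 28, 1873 (end of Feb, 28 days; 196 left).
−28 → Jan 31, 1873 (end of Jan, 31 days; 168 left).
−31 → Dec 31, 1872 (end of Dec, 31 days; 137 left).
−31 → Nov 30, 1872 (end of Nov, 30 days; 106 left).
−30 → Oct 31, 1872 (end of Oct, 31 days; 76 left).
−31 → Sep 30, 1872 (end of Sep, 30 days; 45 left).
−30 → Aug 31, 1872 (end of Aug, 31 days; 15 left).
−15 → Aug 16, 1872.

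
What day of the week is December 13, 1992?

Sunday

Doomsday rule: the anchor day for the 1900s is Wednesday. For year 92: 92÷12 = 7 r 8, and 8÷4 = 2, so 7+8+2 = 17.
Wednesday + 17 ≡ Saturday — that's 1992's doomsday.
In December the doomsday date is Dec 12.
Dec 13 is 1 day after Dec 12; 1 mod 7 = 1, so Saturday + 1 = Sunday.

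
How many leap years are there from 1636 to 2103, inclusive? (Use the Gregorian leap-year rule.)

Multiples of 4 in [1636,2103]: 117.
Of those, multiples of 100: 5 (not leap unless ÷400).
Multiples of 400: 1.
Leap years = 117 − 5 + 1 = 113.

113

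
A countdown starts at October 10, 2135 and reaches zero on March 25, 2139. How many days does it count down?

Oct 10, 2135 → Oct 10, 2136: 366 days (Feb 29, 2136 is in that span).
Oct 10, 2136 → Oct 10, 2137: 365 days.
Oct 10, 2137 → Oct 10, 2138: 365 days.
Oct 10, 2138 → Nov 10, 2138: 31 days (October has 31).
Nov 10, 2138 → Dec 10, 2138: 30 days (November has 30).
Dec 10, 2138 → Jan 10, 2139: 31 days (December has 31).
Jan 10, 2139 → Feb 10, 2139: 31 days (January has 31).
Feb 10, 2139 → Mar 10, 2139: 28 days (February has 28).
Mar 10, 2139 → Mar 25, 2139: 15 days.
Total: 1262 days.

1262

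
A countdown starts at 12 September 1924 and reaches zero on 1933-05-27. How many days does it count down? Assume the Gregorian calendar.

Sep 12, 1924 → Sep 12, 1925: 365 days.
Sep 12, 1925 → Sep 12, 1926: 365 days.
Sep 12, 1926 → Sep 12, 1927: 365 days.
Sep 12, 1927 → Sep 12, 1928: 366 days (Feb 29, 1928 is in that span).
Sep 12, 1928 → Sep 12, 1929: 365 days.
Sep 12, 1929 → Sep 12, 1930: 365 days.
Sep 12, 1930 → Sep 12, 1931: 365 days.
Sep 12, 1931 → Sep 12, 1932: 366 days (Feb 29, 1932 is in that span).
Sep 12, 1932 → Oct 12, 1932: 30 days (September has 30).
Oct 12, 1932 → Nov 12, 1932: 31 days (October has 31).
Nov 12, 1932 → Dec 12, 1932: 30 days (November has 30).
Dec 12, 1932 → Jan 12, 1933: 31 days (December has 31).
Jan 12, 1933 → Feb 12, 1933: 31 days (January has 31).
Feb 12, 1933 → Mar 12, 1933: 28 days (February has 28).
Mar 12, 1933 → Apr 12, 1933: 31 days (March has 31).
Apr 12, 1933 → May 12, 1933: 30 days (April has 30).
May 12, 1933 → May 27, 1933: 15 days.
Total: 3179 days.

3179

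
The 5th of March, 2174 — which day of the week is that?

Saturday

Doomsday rule: the anchor day for the 2100s is Sunday. For year 74: 74÷12 = 6 r 2, and 2÷4 = 0, so 6+2+0 = 8.
Sunday + 8 ≡ Monday — that's 2174's doomsday.
In March the doomsday date is Mar 14.
Mar 5 is 9 days before Mar 14; 9 mod 7 = 2, so Monday − 2 = Saturday.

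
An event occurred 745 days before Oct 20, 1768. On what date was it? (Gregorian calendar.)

October 6, 1766

−366 (one year; includes Feb 29, 1768) → Oct 20, 1767 (379 left).
−20 → Sep 30, 1767 (end of Sep, 30 days; 359 left).
−30 → Aug 31, 1767 (end of Aug, 31 days; 329 left).
−31 → Jul 31, 1767 (end of Jul, 31 days; 298 left).
−31 → Jun 30, 1767 (end of Jun, 30 days; 267 left).
−30 → May 31, 1767 (end of May, 31 days; 237 left).
−31 → Apr 30, 1767 (end of Apr, 30 days; 206 left).
−30 → Mar 31, 1767 (end of Mar, 31 days; 176 left).
−31 → Feb 28, 1767 (end of Feb, 28 days; 145 left).
−28 → Jan 31, 1767 (end of Jan, 31 days; 117 left).
−31 → Dec 31, 1766 (end of Dec, 31 days; 86 left).
−31 → Nov 30, 1766 (end of Nov, 30 days; 55 left).
−30 → Oct 31, 1766 (end of Oct, 31 days; 25 left).
−25 → Oct 6, 1766.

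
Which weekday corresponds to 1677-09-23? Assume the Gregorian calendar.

Thursday

Doomsday rule: the anchor day for the 1600s is Tuesday. For year 77: 77÷12 = 6 r 5, and 5÷4 = 1, so 6+5+1 = 12.
Tuesday + 12 ≡ Sunday — that's 1677's doomsday.
In September the doomsday date is Sep 5.
Sep 23 is 18 days after Sep 5; 18 mod 7 = 4, so Sunday + 4 = Thursday.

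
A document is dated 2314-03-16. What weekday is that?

Monday

Doomsday rule: the anchor day for the 2300s is Wednesday. For year 14: 14÷12 = 1 r 2, and 2÷4 = 0, so 1+2+0 = 3.
Wednesday + 3 ≡ Saturday — that's 2314's doomsday.
In March the doomsday date is Mar 14.
Mar 16 is 2 days after Mar 14; 2 mod 7 = 2, so Saturday + 2 = Monday.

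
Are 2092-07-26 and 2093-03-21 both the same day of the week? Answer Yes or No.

From Jul 26, 2092 to Mar 21, 2093 is 238 days.
238 mod 7 = 0, so they are the same weekday.
(Jul 26, 2092 is a Saturday; Mar 21, 2093 is a Saturday.)

Yes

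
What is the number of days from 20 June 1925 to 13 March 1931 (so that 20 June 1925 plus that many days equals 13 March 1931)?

2092

Jun 20, 1925 → Jun 20, 1926: 365 days.
Jun 20, 1926 → Jun 20, 1927: 365 days.
Jun 20, 1927 → Jun 20, 1928: 366 days (Feb 29, 1928 is in that span).
Jun 20, 1928 → Jun 20, 1929: 365 days.
Jun 20, 1929 → Jun 20, 1930: 365 days.
Jun 20, 1930 → Jul 20, 1930: 30 days (June has 30).
Jul 20, 1930 → Aug 20, 1930: 31 days (July has 31).
Aug 20, 1930 → Sep 20, 1930: 31 days (August has 31).
Sep 20, 1930 → Oct 20, 1930: 30 days (September has 30).
Oct 20, 1930 → Nov 20, 1930: 31 days (October has 31).
Nov 20, 1930 → Dec 20, 1930: 30 days (November has 30).
Dec 20, 1930 → Jan 20, 1931: 31 days (December has 31).
Jan 20, 1931 → Feb 20, 1931: 31 days (January has 31).
Feb 20, 1931 → Mar 13, 1931: 21 days.
Total: 2092 days.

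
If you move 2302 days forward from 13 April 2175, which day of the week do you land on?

Apr 13, 2175 is a Thursday.
2302 mod 7 = 6, so 2302 days after a Thursday is Thursday + 6 = Wednesday.

Wednesday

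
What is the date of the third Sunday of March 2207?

March 15, 2207

March 1, 2207 is a Sunday.
The first Sunday is therefore March 1 (same day).
The third Sunday is 1 + 2×7 = March 15.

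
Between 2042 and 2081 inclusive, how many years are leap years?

Multiples of 4 in [2042,2081]: 10.
Of those, multiples of 100: 0 (not leap unless ÷400).
Multiples of 400: 0.
Leap years = 10 − 0 + 0 = 10.

10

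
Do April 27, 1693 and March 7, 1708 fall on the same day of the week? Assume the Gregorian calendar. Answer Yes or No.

From Apr 27, 1693 to Mar 7, 1708 is 5427 days.
5427 mod 7 = 2, so they are different weekdays.
(Apr 27, 1693 is a Monday; Mar 7, 1708 is a Wednesday.)

No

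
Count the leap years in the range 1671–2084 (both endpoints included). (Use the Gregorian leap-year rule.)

Multiples of 4 in [1671,2084]: 104.
Of those, multiples of 100: 4 (not leap unless ÷400).
Multiples of 400: 1.
Leap years = 104 − 4 + 1 = 101.

101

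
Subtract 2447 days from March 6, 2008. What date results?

−366 (one year; includes Feb 29, 2008) → Mar 6, 2007 (2081 left).
−365 (one year) → Mar 6, 2006 (1716 left).
−365 (one year) → Mar 6, 2005 (1351 left).
−365 (one year) → Mar 6, 2004 (986 left).
−366 (one year; includes Feb 29, 2004) → Mar 6, 2003 (620 left).
−365 (one year) → Mar 6, 2002 (255 left).
−6 → Feb 28, 2002 (end of Feb, 28 days; 249 left).
−28 → Jan 31, 2002 (end of Jan, 31 days; 221 left).
−31 → Dec 31, 2001 (end of Dec, 31 days; 190 left).
−31 → Nov 30, 2001 (end of Nov, 30 days; 159 left).
−30 → Oct 31, 2001 (end of Oct, 31 days; 129 left).
−31 → Sep 30, 2001 (end of Sep, 30 days; 98 left).
−30 → Aug 31, 2001 (end of Aug, 31 days; 68 left).
−31 → Jul 31, 2001 (end of Jul, 31 days; 37 left).
−31 → Jun 30, 2001 (end of Jun, 30 days; 6 left).
−6 → Jun 24, 2001.

June 24, 2001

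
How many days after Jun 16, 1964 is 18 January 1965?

216

Jun 16, 1964 → Jul 16, 1964: 30 days (June has 30).
Jul 16, 1964 → Aug 16, 1964: 31 days (July has 31).
Aug 16, 1964 → Sep 16, 1964: 31 days (August has 31).
Sep 16, 1964 → Oct 16, 1964: 30 days (September has 30).
Oct 16, 1964 → Nov 16, 1964: 31 days (October has 31).
Nov 16, 1964 → Dec 16, 1964: 30 days (November has 30).
Dec 16, 1964 → Jan 16, 1965: 31 days (December has 31).
Jan 16, 1965 → Jan 18, 1965: 2 days.
Total: 216 days.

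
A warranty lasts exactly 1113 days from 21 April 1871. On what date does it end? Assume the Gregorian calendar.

May 8, 1874

+366 (one year; includes Feb 29, 1872) → Apr 21, 1872 (747 left).
+365 (one year) → Apr 21, 1873 (382 left).
Apr has 30 days: +10 → May 1, 1873 (372 left).
May has 31 days: +31 → Jun 1, 1873 (341 left).
Jun has 30 days: +30 → Jul 1, 1873 (311 left).
Jul has 31 days: +31 → Aug 1, 1873 (280 left).
Aug has 31 days: +31 → Sep 1, 1873 (249 left).
Sep has 30 days: +30 → Oct 1, 1873 (219 left).
Oct has 31 days: +31 → Nov 1, 1873 (188 left).
Nov has 30 days: +30 → Dec 1, 1873 (158 left).
Dec has 31 days: +31 → Jan 1, 1874 (127 left).
Jan has 31 days: +31 → Feb 1, 1874 (96 left).
Feb has 28 days: +28 → Mar 1, 1874 (68 left).
Mar has 31 days: +31 → Apr 1, 1874 (37 left).
Apr has 30 days: +30 → May 1, 1874 (7 left).
+7 → May 8, 1874.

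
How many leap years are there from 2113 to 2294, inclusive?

Multiples of 4 in [2113,2294]: 45.
Of those, multiples of 100: 1 (not leap unless ÷400).
Multiples of 400: 0.
Leap years = 45 − 1 + 0 = 44.

44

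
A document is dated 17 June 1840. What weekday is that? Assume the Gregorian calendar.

Wednesday

Doomsday rule: the anchor day for the 1800s is Friday. For year 40: 40÷12 = 3 r 4, and 4÷4 = 1, so 3+4+1 = 8.
Friday + 8 ≡ Saturday — that's 1840's doomsday.
In June the doomsday date is Jun 6.
Jun 17 is 11 days after Jun 6; 11 mod 7 = 4, so Saturday + 4 = Wednesday.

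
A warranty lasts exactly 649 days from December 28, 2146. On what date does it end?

+365 (one year) → Dec 28, 2147 (284 left).
Dec has 31 days: +4 → Jan 1, 2148 (280 left).
Jan has 31 days: +31 → Feb 1, 2148 (249 left).
Feb has 29 days: +29 → Mar 1, 2148 (220 left).
Mar has 31 days: +31 → Apr 1, 2148 (189 left).
Apr has 30 days: +30 → May 1, 2148 (159 left).
May has 31 days: +31 → Jun 1, 2148 (128 left).
Jun has 30 days: +30 → Jul 1, 2148 (98 left).
Jul has 31 days: +31 → Aug 1, 2148 (67 left).
Aug has 31 days: +31 → Sep 1, 2148 (36 left).
Sep has 30 days: +30 → Oct 1, 2148 (6 left).
+6 → Oct 7, 2148.

October 7, 2148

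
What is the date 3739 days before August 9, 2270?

−365 (one year) → Aug 9, 2269 (3374 left).
−365 (one year) → Aug 9, 2268 (3009 left).
−366 (one year; includes Feb 29, 2268) → Aug 9, 2267 (2643 left).
−365 (one year) → Aug 9, 2266 (2278 left).
−365 (one year) → Aug 9, 2265 (1913 left).
−365 (one year) → Aug 9, 2264 (1548 left).
−366 (one year; includes Feb 29, 2264) → Aug 9, 2263 (1182 left).
−365 (one year) → Aug 9, 2262 (817 left).
−365 (one year) → Aug 9, 2261 (452 left).
−365 (one year) → Aug 9, 2260 (87 left).
−9 → Jul 31, 2260 (end of Jul, 31 days; 78 left).
−31 → Jun 30, 2260 (end of Jun, 30 days; 47 left).
−30 → May 31, 2260 (end of May, 31 days; 17 left).
−17 → May 14, 2260.

May 14, 2260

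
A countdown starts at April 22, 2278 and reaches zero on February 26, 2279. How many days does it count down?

310

Apr 22, 2278 → May 22, 2278: 30 days (April has 30).
May 22, 2278 → Jun 22, 2278: 31 days (May has 31).
Jun 22, 2278 → Jul 22, 2278: 30 days (June has 30).
Jul 22, 2278 → Aug 22, 2278: 31 days (July has 31).
Aug 22, 2278 → Sep 22, 2278: 31 days (August has 31).
Sep 22, 2278 → Oct 22, 2278: 30 days (September has 30).
Oct 22, 2278 → Nov 22, 2278: 31 days (October has 31).
Nov 22, 2278 → Dec 22, 2278: 30 days (November has 30).
Dec 22, 2278 → Jan 22, 2279: 31 days (December has 31).
Jan 22, 2279 → Feb 22, 2279: 31 days (January has 31).
Feb 22, 2279 → Feb 26, 2279: 4 days.
Total: 310 days.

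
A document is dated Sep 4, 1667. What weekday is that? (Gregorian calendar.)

Sunday

Doomsday rule: the anchor day for the 1600s is Tuesday. For year 67: 67÷12 = 5 r 7, and 7÷4 = 1, so 5+7+1 = 13.
Tuesday + 13 ≡ Monday — that's 1667's doomsday.
In September the doomsday date is Sep 5.
Sep 4 is 1 day before Sep 5; 1 mod 7 = 1, so Monday − 1 = Sunday.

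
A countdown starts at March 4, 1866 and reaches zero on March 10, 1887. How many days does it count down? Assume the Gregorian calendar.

7676

Mar 4, 1866 → Mar 4, 1867: 365 days.
Mar 4, 1867 → Mar 4, 1868: 366 days (Feb 29, 1868 is in that span).
Mar 4, 1868 → Mar 4, 1869: 365 days.
Mar 4, 1869 → Mar 4, 1870: 365 days.
Mar 4, 1870 → Mar 4, 1871: 365 days.
Mar 4, 1871 → Mar 4, 1872: 366 days (Feb 29, 1872 is in that span).
Mar 4, 1872 → Mar 4, 1873: 365 days.
Mar 4, 1873 → Mar 4, 1874: 365 days.
Mar 4, 1874 → Mar 4, 1875: 365 days.
Mar 4, 1875 → Mar 4, 1876: 366 days (Feb 29, 1876 is in that span).
Mar 4, 1876 → Mar 4, 1877: 365 days.
Mar 4, 1877 → Mar 4, 1878: 365 days.
Mar 4, 1878 → Mar 4, 1879: 365 days.
Mar 4, 1879 → Mar 4, 1880: 366 days (Feb 29, 1880 is in that span).
Mar 4, 1880 → Mar 4, 1881: 365 days.
Mar 4, 1881 → Mar 4, 1882: 365 days.
Mar 4, 1882 → Mar 4, 1883: 365 days.
Mar 4, 1883 → Mar 4, 1884: 366 days (Feb 29, 1884 is in that span).
Mar 4, 1884 → Mar 4, 1885: 365 days.
Mar 4, 1885 → Mar 4, 1886: 365 days.
Mar 4, 1886 → Apr 4, 1886: 31 days (March has 31).
Apr 4, 1886 → May 4, 1886: 30 days (April has 30).
May 4, 1886 → Jun 4, 1886: 31 days (May has 31).
Jun 4, 1886 → Jul 4, 1886: 30 days (June has 30).
Jul 4, 1886 → Aug 4, 1886: 31 days (July has 31).
Aug 4, 1886 → Sep 4, 1886: 31 days (August has 31).
Sep 4, 1886 → Oct 4, 1886: 30 days (September has 30).
Oct 4, 1886 → Nov 4, 1886: 31 days (October has 31).
Nov 4, 1886 → Dec 4, 1886: 30 days (November has 30).
Dec 4, 1886 → Jan 4, 1887: 31 days (December has 31).
Jan 4, 1887 → Feb 4, 1887: 31 days (January has 31).
Feb 4, 1887 → Mar 4, 1887: 28 days (February has 28).
Mar 4, 1887 → Mar 10, 1887: 6 days.
Total: 7676 days.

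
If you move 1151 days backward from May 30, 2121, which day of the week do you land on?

Tuesday

May 30, 2121 is a Friday.
1151 mod 7 = 3, so 1151 days before a Friday is Friday − 3 = Tuesday.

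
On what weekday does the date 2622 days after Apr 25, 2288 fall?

First find the weekday of Apr 25, 2288. Doomsday rule: the anchor day for the 2200s is Friday. For year 88: 88÷12 = 7 r 4, and 4÷4 = 1, so 7+4+1 = 12.
Friday + 12 ≡ Wednesday — that's 2288's doomsday.
In April the doomsday date is Apr 4.
Apr 25 is 21 days after Apr 4; 21 mod 7 = 0, so Wednesday + 0 = Wednesday.
2622 mod 7 = 4, so 2622 days after a Wednesday is Wednesday + 4 = Sunday.

Sunday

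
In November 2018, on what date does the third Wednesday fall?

November 21, 2018

November 1, 2018 is a Thursday.
The first Wednesday is therefore November 7 (6 days later).
The third Wednesday is 7 + 2×7 = November 21.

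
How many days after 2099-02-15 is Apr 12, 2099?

Feb 15, 2099 → Mar 15, 2099: 28 days (February has 28).
Mar 15, 2099 → Apr 12, 2099: 28 days.
Total: 56 days.

56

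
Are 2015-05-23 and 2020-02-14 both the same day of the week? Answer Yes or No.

From May 23, 2015 to Feb 14, 2020 is 1728 days.
1728 mod 7 = 6, so they are different weekdays.
(May 23, 2015 is a Saturday; Feb 14, 2020 is a Friday.)

No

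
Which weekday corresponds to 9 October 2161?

Doomsday rule: the anchor day for the 2100s is Sunday. For year 61: 61÷12 = 5 r 1, and 1÷4 = 0, so 5+1+0 = 6.
Sunday + 6 ≡ Saturday — that's 2161's doomsday.
In October the doomsday date is Oct 10.
Oct 9 is 1 day before Oct 10; 1 mod 7 = 1, so Saturday − 1 = Friday.

Friday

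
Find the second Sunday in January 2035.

January 14, 2035

January 1, 2035 is a Monday.
The first Sunday is therefore January 7 (6 days later).
The second Sunday is 7 + 1×7 = January 14.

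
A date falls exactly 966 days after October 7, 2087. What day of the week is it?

First find the weekday of Oct 7, 2087. Doomsday rule: the anchor day for the 2000s is Tuesday. For year 87: 87÷12 = 7 r 3, and 3÷4 = 0, so 7+3+0 = 10.
Tuesday + 10 ≡ Friday — that's 2087's doomsday.
In October the doomsday date is Oct 10.
Oct 7 is 3 days before Oct 10; 3 mod 7 = 3, so Friday − 3 = Tuesday.
966 mod 7 = 0, so 966 days after a Tuesday is Tuesday + 0 = Tuesday.

Tuesday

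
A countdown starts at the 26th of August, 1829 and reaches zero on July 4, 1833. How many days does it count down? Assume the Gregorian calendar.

Aug 26, 1829 → Aug 26, 1830: 365 days.
Aug 26, 1830 → Aug 26, 1831: 365 days.
Aug 26, 1831 → Aug 26, 1832: 366 days (Feb 29, 1832 is in that span).
Aug 26, 1832 → Sep 26, 1832: 31 days (August has 31).
Sep 26, 1832 → Oct 26, 1832: 30 days (September has 30).
Oct 26, 1832 → Nov 26, 1832: 31 days (October has 31).
Nov 26, 1832 → Dec 26, 1832: 30 days (November has 30).
Dec 26, 1832 → Jan 26, 1833: 31 days (December has 31).
Jan 26, 1833 → Feb 26, 1833: 31 days (January has 31).
Feb 26, 1833 → Mar 26, 1833: 28 days (February has 28).
Mar 26, 1833 → Apr 26, 1833: 31 days (March has 31).
Apr 26, 1833 → May 26, 1833: 30 days (April has 30).
May 26, 1833 → Jun 26, 1833: 31 days (May has 31).
Jun 26, 1833 → Jul 4, 1833: 8 days.
Total: 1408 days.

1408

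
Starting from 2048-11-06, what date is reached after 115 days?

March 1, 2049

Nov has 30 days: +25 → Dec 1, 2048 (90 left).
Dec has 31 days: +31 → Jan 1, 2049 (59 left).
Jan has 31 days: +31 → Feb 1, 2049 (28 left).
Feb has 28 days: +28 → Mar 1, 2049 (0 left).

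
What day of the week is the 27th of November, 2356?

Doomsday rule: the anchor day for the 2300s is Wednesday. For year 56: 56÷12 = 4 r 8, and 8÷4 = 2, so 4+8+2 = 14.
Wednesday + 14 ≡ Wednesday — that's 2356's doomsday.
In November the doomsday date is Nov 7.
Nov 27 is 20 days after Nov 7; 20 mod 7 = 6, so Wednesday + 6 = Tuesday.

Tuesday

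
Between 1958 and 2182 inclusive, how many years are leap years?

55

Multiples of 4 in [1958,2182]: 56.
Of those, multiples of 100: 2 (not leap unless ÷400).
Multiples of 400: 1.
Leap years = 56 − 2 + 1 = 55.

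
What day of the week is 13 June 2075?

Thursday

Doomsday rule: the anchor day for the 2000s is Tuesday. For year 75: 75÷12 = 6 r 3, and 3÷4 = 0, so 6+3+0 = 9.
Tuesday + 9 ≡ Thursday — that's 2075's doomsday.
In June the doomsday date is Jun 6.
Jun 13 is 7 days after Jun 6; 7 mod 7 = 0, so Thursday + 0 = Thursday.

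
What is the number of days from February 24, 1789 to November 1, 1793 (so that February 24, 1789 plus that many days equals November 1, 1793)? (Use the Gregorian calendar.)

1711

Feb 24, 1789 → Feb 24, 1790: 365 days.
Feb 24, 1790 → Feb 24, 1791: 365 days.
Feb 24, 1791 → Feb 24, 1792: 365 days.
Feb 24, 1792 → Feb 24, 1793: 366 days (Feb 29, 1792 is in that span).
Feb 24, 1793 → Mar 24, 1793: 28 days (February has 28).
Mar 24, 1793 → Apr 24, 1793: 31 days (March has 31).
Apr 24, 1793 → May 24, 1793: 30 days (April has 30).
May 24, 1793 → Jun 24, 1793: 31 days (May has 31).
Jun 24, 1793 → Jul 24, 1793: 30 days (June has 30).
Jul 24, 1793 → Aug 24, 1793: 31 days (July has 31).
Aug 24, 1793 → Sep 24, 1793: 31 days (August has 31).
Sep 24, 1793 → Oct 24, 1793: 30 days (September has 30).
Oct 24, 1793 → Nov 1, 1793: 8 days.
Total: 1711 days.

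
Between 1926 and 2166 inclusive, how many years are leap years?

Multiples of 4 in [1926,2166]: 60.
Of those, multiples of 100: 2 (not leap unless ÷400).
Multiples of 400: 1.
Leap years = 60 − 2 + 1 = 59.

59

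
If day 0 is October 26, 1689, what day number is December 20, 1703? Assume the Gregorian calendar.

5167

Oct 26, 1689 → Oct 26, 1690: 365 days.
Oct 26, 1690 → Oct 26, 1691: 365 days.
Oct 26, 1691 → Oct 26, 1692: 366 days (Feb 29, 1692 is in that span).
Oct 26, 1692 → Oct 26, 1693: 365 days.
Oct 26, 1693 → Oct 26, 1694: 365 days.
Oct 26, 1694 → Oct 26, 1695: 365 days.
Oct 26, 1695 → Oct 26, 1696: 366 days (Feb 29, 1696 is in that span).
Oct 26, 1696 → Oct 26, 1697: 365 days.
Oct 26, 1697 → Oct 26, 1698: 365 days.
Oct 26, 1698 → Oct 26, 1699: 365 days.
Oct 26, 1699 → Oct 26, 1700: 365 days.
Oct 26, 1700 → Oct 26, 1701: 365 days.
Oct 26, 1701 → Oct 26, 1702: 365 days.
Oct 26, 1702 → Oct 26, 1703: 365 days.
Oct 26, 1703 → Nov 26, 1703: 31 days (October has 31).
Nov 26, 1703 → Dec 20, 1703: 24 days.
Total: 5167 days.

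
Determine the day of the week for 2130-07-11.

Tuesday

Doomsday rule: the anchor day for the 2100s is Sunday. For year 30: 30÷12 = 2 r 6, and 6÷4 = 1, so 2+6+1 = 9.
Sunday + 9 ≡ Tuesday — that's 2130's doomsday.
In July the doomsday date is Jul 11.
Jul 11 is the doomsday itself: Tuesday.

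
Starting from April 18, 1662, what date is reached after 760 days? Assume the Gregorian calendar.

May 17, 1664

+365 (one year) → Apr 18, 1663 (395 left).
Apr has 30 days: +13 → May 1, 1663 (382 left).
May has 31 days: +31 → Jun 1, 1663 (351 left).
Jun has 30 days: +30 → Jul 1, 1663 (321 left).
Jul has 31 days: +31 → Aug 1, 1663 (290 left).
Aug has 31 days: +31 → Sep 1, 1663 (259 left).
Sep has 30 days: +30 → Oct 1, 1663 (229 left).
Oct has 31 days: +31 → Nov 1, 1663 (198 left).
Nov has 30 days: +30 → Dec 1, 1663 (168 left).
Dec has 31 days: +31 → Jan 1, 1664 (137 left).
Jan has 31 days: +31 → Feb 1, 1664 (106 left).
Feb has 29 days: +29 → Mar 1, 1664 (77 left).
Mar has 31 days: +31 → Apr 1, 1664 (46 left).
Apr has 30 days: +30 → May 1, 1664 (16 left).
+16 → May 17, 1664.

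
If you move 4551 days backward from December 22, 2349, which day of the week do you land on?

Wednesday

First find the weekday of Dec 22, 2349. Doomsday rule: the anchor day for the 2300s is Wednesday. For year 49: 49÷12 = 4 r 1, and 1÷4 = 0, so 4+1+0 = 5.
Wednesday + 5 ≡ Monday — that's 2349's doomsday.
In December the doomsday date is Dec 12.
Dec 22 is 10 days after Dec 12; 10 mod 7 = 3, so Monday + 3 = Thursday.
4551 mod 7 = 1, so 4551 days before a Thursday is Thursday − 1 = Wednesday.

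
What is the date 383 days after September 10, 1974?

Sep has 30 days: +21 → Oct 1, 1974 (362 left).
Oct has 31 days: +31 → Nov 1, 1974 (331 left).
Nov has 30 days: +30 → Dec 1, 1974 (301 left).
Dec has 31 days: +31 → Jan 1, 1975 (270 left).
Jan has 31 days: +31 → Feb 1, 1975 (239 left).
Feb has 28 days: +28 → Mar 1, 1975 (211 left).
Mar has 31 days: +31 → Apr 1, 1975 (180 left).
Apr has 30 days: +30 → May 1, 1975 (150 left).
May has 31 days: +31 → Jun 1, 1975 (119 left).
Jun has 30 days: +30 → Jul 1, 1975 (89 left).
Jul has 31 days: +31 → Aug 1, 1975 (58 left).
Aug has 31 days: +31 → Sep 1, 1975 (27 left).
+27 → Sep 28, 1975.

September 28, 1975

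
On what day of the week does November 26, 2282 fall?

Doomsday rule: the anchor day for the 2200s is Friday. For year 82: 82÷12 = 6 r 10, and 10÷4 = 2, so 6+10+2 = 18.
Friday + 18 ≡ Tuesday — that's 2282's doomsday.
In November the doomsday date is Nov 7.
Nov 26 is 19 days after Nov 7; 19 mod 7 = 5, so Tuesday + 5 = Sunday.

Sunday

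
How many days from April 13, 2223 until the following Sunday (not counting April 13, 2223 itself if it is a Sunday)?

Apr 13, 2223 is a Sunday.
From Sunday to the next Sunday is 7 days.

7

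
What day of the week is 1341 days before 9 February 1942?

First find the weekday of Feb 9, 1942. Doomsday rule: the anchor day for the 1900s is Wednesday. For year 42: 42÷12 = 3 r 6, and 6÷4 = 1, so 3+6+1 = 10.
Wednesday + 10 ≡ Saturday — that's 1942's doomsday.
In February the doomsday date is Feb 28 (1942 is not a leap year).
Feb 9 is 19 days before Feb 28; 19 mod 7 = 5, so Saturday − 5 = Monday.
1341 mod 7 = 4, so 1341 days before a Monday is Monday − 4 = Thursday.

Thursday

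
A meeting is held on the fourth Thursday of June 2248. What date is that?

June 1, 2248 is a Thursday.
The first Thursday is therefore June 1 (same day).
The fourth Thursday is 1 + 3×7 = June 22.

June 22, 2248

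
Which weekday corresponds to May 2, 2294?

Wednesday

Doomsday rule: the anchor day for the 2200s is Friday. For year 94: 94÷12 = 7 r 10, and 10÷4 = 2, so 7+10+2 = 19.
Friday + 19 ≡ Wednesday — that's 2294's doomsday.
In May the doomsday date is May 9.
May 2 is 7 days before May 9; 7 mod 7 = 0, so Wednesday − 0 = Wednesday.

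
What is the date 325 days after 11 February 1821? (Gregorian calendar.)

Feb has 28 days: +18 → Mar 1, 1821 (307 left).
Mar has 31 days: +31 → Apr 1, 1821 (276 left).
Apr has 30 days: +30 → May 1, 1821 (246 left).
May has 31 days: +31 → Jun 1, 1821 (215 left).
Jun has 30 days: +30 → Jul 1, 1821 (185 left).
Jul has 31 days: +31 → Aug 1, 1821 (154 left).
Aug has 31 days: +31 → Sep 1, 1821 (123 left).
Sep has 30 days: +30 → Oct 1, 1821 (93 left).
Oct has 31 days: +31 → Nov 1, 1821 (62 left).
Nov has 30 days: +30 → Dec 1, 1821 (32 left).
Dec has 31 days: +31 → Jan 1, 1822 (1 left).
+1 → Jan 2, 1822.

January 2, 1822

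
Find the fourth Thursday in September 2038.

September 23, 2038

September 1, 2038 is a Wednesday.
The first Thursday is therefore September 2 (1 days later).
The fourth Thursday is 2 + 3×7 = September 23.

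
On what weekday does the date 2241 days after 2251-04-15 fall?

Apr 15, 2251 is a Tuesday.
2241 mod 7 = 1, so 2241 days after a Tuesday is Tuesday + 1 = Wednesday.

Wednesday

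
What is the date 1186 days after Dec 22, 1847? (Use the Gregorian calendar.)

+366 (one year; includes Feb 29, 1848) → Dec 22, 1848 (820 left).
+365 (one year) → Dec 22, 1849 (455 left).
+365 (one year) → Dec 22, 1850 (90 left).
Dec has 31 days: +10 → Jan 1, 1851 (80 left).
Jan has 31 days: +31 → Feb 1, 1851 (49 left).
Feb has 28 days: +28 → Mar 1, 1851 (21 left).
+21 → Mar 22, 1851.

March 22, 1851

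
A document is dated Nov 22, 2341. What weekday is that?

Saturday

Doomsday rule: the anchor day for the 2300s is Wednesday. For year 41: 41÷12 = 3 r 5, and 5÷4 = 1, so 3+5+1 = 9.
Wednesday + 9 ≡ Friday — that's 2341's doomsday.
In November the doomsday date is Nov 7.
Nov 22 is 15 days after Nov 7; 15 mod 7 = 1, so Friday + 1 = Saturday.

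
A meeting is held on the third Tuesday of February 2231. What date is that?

February 15, 2231

February 1, 2231 is a Tuesday.
The first Tuesday is therefore February 1 (same day).
The third Tuesday is 1 + 2×7 = February 15.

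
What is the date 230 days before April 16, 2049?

−16 → Mar 31, 2049 (end of Mar, 31 days; 214 left).
−31 → Feb 28, 2049 (end of Feb, 28 days; 183 left).
−28 → Jan 31, 2049 (end of Jan, 31 days; 155 left).
−31 → Dec 31, 2048 (end of Dec, 31 days; 124 left).
−31 → Nov 30, 2048 (end of Nov, 30 days; 93 left).
−30 → Oct 31, 2048 (end of Oct, 31 days; 63 left).
−31 → Sep 30, 2048 (end of Sep, 30 days; 32 left).
−30 → Aug 31, 2048 (end of Aug, 31 days; 2 left).
−2 → Aug 29, 2048.

August 29, 2048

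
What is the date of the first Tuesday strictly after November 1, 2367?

November 7, 2367

Nov 1, 2367 is a Wednesday.
From Wednesday to the next Tuesday is 6 days.
Nov 1, 2367 + 6 = Nov 7, 2367.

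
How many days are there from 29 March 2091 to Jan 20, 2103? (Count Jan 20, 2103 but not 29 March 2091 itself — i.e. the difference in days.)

Mar 29, 2091 → Mar 29, 2092: 366 days (Feb 29, 2092 is in that span).
Mar 29, 2092 → Mar 29, 2093: 365 days.
Mar 29, 2093 → Mar 29, 2094: 365 days.
Mar 29, 2094 → Mar 29, 2095: 365 days.
Mar 29, 2095 → Mar 29, 2096: 366 days (Feb 29, 2096 is in that span).
Mar 29, 2096 → Mar 29, 2097: 365 days.
Mar 29, 2097 → Mar 29, 2098: 365 days.
Mar 29, 2098 → Mar 29, 2099: 365 days.
Mar 29, 2099 → Mar 29, 2100: 365 days.
Mar 29, 2100 → Mar 29, 2101: 365 days.
Mar 29, 2101 → Mar 29, 2102: 365 days.
Mar 29, 2102 → Apr 29, 2102: 31 days (March has 31).
Apr 29, 2102 → May 29, 2102: 30 days (April has 30).
May 29, 2102 → Jun 29, 2102: 31 days (May has 31).
Jun 29, 2102 → Jul 29, 2102: 30 days (June has 30).
Jul 29, 2102 → Aug 29, 2102: 31 days (July has 31).
Aug 29, 2102 → Sep 29, 2102: 31 days (August has 31).
Sep 29, 2102 → Oct 29, 2102: 30 days (September has 30).
Oct 29, 2102 → Nov 29, 2102: 31 days (October has 31).
Nov 29, 2102 → Dec 29, 2102: 30 days (November has 30).
Dec 29, 2102 → Jan 20, 2103: 22 days.
Total: 4314 days.

4314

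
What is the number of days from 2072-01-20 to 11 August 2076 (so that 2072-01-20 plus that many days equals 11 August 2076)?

Jan 20, 2072 → Jan 20, 2073: 366 days (Feb 29, 2072 is in that span).
Jan 20, 2073 → Jan 20, 2074: 365 days.
Jan 20, 2074 → Jan 20, 2075: 365 days.
Jan 20, 2075 → Jan 20, 2076: 365 days.
Jan 20, 2076 → Feb 20, 2076: 31 days (January has 31).
Feb 20, 2076 → Mar 20, 2076: 29 days (February has 29).
Mar 20, 2076 → Apr 20, 2076: 31 days (March has 31).
Apr 20, 2076 → May 20, 2076: 30 days (April has 30).
May 20, 2076 → Jun 20, 2076: 31 days (May has 31).
Jun 20, 2076 → Jul 20, 2076: 30 days (June has 30).
Jul 20, 2076 → Aug 11, 2076: 22 days.
Total: 1665 days.

1665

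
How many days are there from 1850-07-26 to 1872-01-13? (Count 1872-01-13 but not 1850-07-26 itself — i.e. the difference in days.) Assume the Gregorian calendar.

Jul 26, 1850 → Jul 26, 1851: 365 days.
Jul 26, 1851 → Jul 26, 1852: 366 days (Feb 29, 1852 is in that span).
Jul 26, 1852 → Jul 26, 1853: 365 days.
Jul 26, 1853 → Jul 26, 1854: 365 days.
Jul 26, 1854 → Jul 26, 1855: 365 days.
Jul 26, 1855 → Jul 26, 1856: 366 days (Feb 29, 1856 is in that span).
Jul 26, 1856 → Jul 26, 1857: 365 days.
Jul 26, 1857 → Jul 26, 1858: 365 days.
Jul 26, 1858 → Jul 26, 1859: 365 days.
Jul 26, 1859 → Jul 26, 1860: 366 days (Feb 29, 1860 is in that span).
Jul 26, 1860 → Jul 26, 1861: 365 days.
Jul 26, 1861 → Jul 26, 1862: 365 days.
Jul 26, 1862 → Jul 26, 1863: 365 days.
Jul 26, 1863 → Jul 26, 1864: 366 days (Feb 29, 1864 is in that span).
Jul 26, 1864 → Jul 26, 1865: 365 days.
Jul 26, 1865 → Jul 26, 1866: 365 days.
Jul 26, 1866 → Jul 26, 1867: 365 days.
Jul 26, 1867 → Jul 26, 1868: 366 days (Feb 29, 1868 is in that span).
Jul 26, 1868 → Jul 26, 1869: 365 days.
Jul 26, 1869 → Jul 26, 1870: 365 days.
Jul 26, 1870 → Jul 26, 1871: 365 days.
Jul 26, 1871 → Aug 26, 1871: 31 days (July has 31).
Aug 26, 1871 → Sep 26, 1871: 31 days (August has 31).
Sep 26, 1871 → Oct 26, 1871: 30 days (September has 30).
Oct 26, 1871 → Nov 26, 1871: 31 days (October has 31).
Nov 26, 1871 → Dec 26, 1871: 30 days (November has 30).
Dec 26, 1871 → Jan 13, 1872: 18 days.
Total: 7841 days.

7841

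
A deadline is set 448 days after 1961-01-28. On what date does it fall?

April 21, 1962

+365 (one year) → Jan 28, 1962 (83 left).
Jan has 31 days: +4 → Feb 1, 1962 (79 left).
Feb has 28 days: +28 → Mar 1, 1962 (51 left).
Mar has 31 days: +31 → Apr 1, 1962 (20 left).
+20 → Apr 21, 1962.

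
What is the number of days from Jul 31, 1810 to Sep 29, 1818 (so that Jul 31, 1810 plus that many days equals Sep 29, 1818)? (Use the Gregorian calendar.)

2982

Jul 31, 1810 → Jul 31, 1811: 365 days.
Jul 31, 1811 → Jul 31, 1812: 366 days (Feb 29, 1812 is in that span).
Jul 31, 1812 → Jul 31, 1813: 365 days.
Jul 31, 1813 → Jul 31, 1814: 365 days.
Jul 31, 1814 → Jul 31, 1815: 365 days.
Jul 31, 1815 → Jul 31, 1816: 366 days (Feb 29, 1816 is in that span).
Jul 31, 1816 → Jul 31, 1817: 365 days.
Jul 31, 1817 → Jul 31, 1818: 365 days.
Jul 31, 1818 → Aug 31, 1818: 31 days (July has 31).
Aug 31, 1818 → Sep 29, 1818: 29 days.
Total: 2982 days.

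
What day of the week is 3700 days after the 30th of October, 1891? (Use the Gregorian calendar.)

First find the weekday of Oct 30, 1891. Doomsday rule: the anchor day for the 1800s is Friday. For year 91: 91÷12 = 7 r 7, and 7÷4 = 1, so 7+7+1 = 15.
Friday + 15 ≡ Saturday — that's 1891's doomsday.
In October the doomsday date is Oct 10.
Oct 30 is 20 days after Oct 10; 20 mod 7 = 6, so Saturday + 6 = Friday.
3700 mod 7 = 4, so 3700 days after a Friday is Friday + 4 = Tuesday.

Tuesday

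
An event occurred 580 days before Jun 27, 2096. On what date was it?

−366 (one year; includes Feb 29, 2096) → Jun 27, 2095 (214 left).
−27 → May 31, 2095 (end of May, 31 days; 187 left).
−31 → Apr 30, 2095 (end of Apr, 30 days; 156 left).
−30 → Mar 31, 2095 (end of Mar, 31 days; 126 left).
−31 → Feb 28, 2095 (end of Feb, 28 days; 95 left).
−28 → Jan 31, 2095 (end of Jan, 31 days; 67 left).
−31 → Dec 31, 2094 (end of Dec, 31 days; 36 left).
−31 → Nov 30, 2094 (end of Nov, 30 days; 5 left).
−5 → Nov 25, 2094.

November 25, 2094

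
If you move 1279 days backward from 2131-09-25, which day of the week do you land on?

Thursday

Sep 25, 2131 is a Tuesday.
1279 mod 7 = 5, so 1279 days before a Tuesday is Tuesday − 5 = Thursday.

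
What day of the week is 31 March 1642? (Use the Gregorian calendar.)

Monday

Doomsday rule: the anchor day for the 1600s is Tuesday. For year 42: 42÷12 = 3 r 6, and 6÷4 = 1, so 3+6+1 = 10.
Tuesday + 10 ≡ Friday — that's 1642's doomsday.
In March the doomsday date is Mar 14.
Mar 31 is 17 days after Mar 14; 17 mod 7 = 3, so Friday + 3 = Monday.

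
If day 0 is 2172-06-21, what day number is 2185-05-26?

4722

Jun 21, 2172 → Jun 21, 2173: 365 days.
Jun 21, 2173 → Jun 21, 2174: 365 days.
Jun 21, 2174 → Jun 21, 2175: 365 days.
Jun 21, 2175 → Jun 21, 2176: 366 days (Feb 29, 2176 is in that span).
Jun 21, 2176 → Jun 21, 2177: 365 days.
Jun 21, 2177 → Jun 21, 2178: 365 days.
Jun 21, 2178 → Jun 21, 2179: 365 days.
Jun 21, 2179 → Jun 21, 2180: 366 days (Feb 29, 2180 is in that span).
Jun 21, 2180 → Jun 21, 2181: 365 days.
Jun 21, 2181 → Jun 21, 2182: 365 days.
Jun 21, 2182 → Jun 21, 2183: 365 days.
Jun 21, 2183 → Jun 21, 2184: 366 days (Feb 29, 2184 is in that span).
Jun 21, 2184 → Jul 21, 2184: 30 days (June has 30).
Jul 21, 2184 → Aug 21, 2184: 31 days (July has 31).
Aug 21, 2184 → Sep 21, 2184: 31 days (August has 31).
Sep 21, 2184 → Oct 21, 2184: 30 days (September has 30).
Oct 21, 2184 → Nov 21, 2184: 31 days (October has 31).
Nov 21, 2184 → Dec 21, 2184: 30 days (November has 30).
Dec 21, 2184 → Jan 21, 2185: 31 days (December has 31).
Jan 21, 2185 → Feb 21, 2185: 31 days (January has 31).
Feb 21, 2185 → Mar 21, 2185: 28 days (February has 28).
Mar 21, 2185 → Apr 21, 2185: 31 days (March has 31).
Apr 21, 2185 → May 21, 2185: 30 days (April has 30).
May 21, 2185 → May 26, 2185: 5 days.
Total: 4722 days.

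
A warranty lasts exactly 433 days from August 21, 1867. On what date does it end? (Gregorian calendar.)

+366 (one year; includes Feb 29, 1868) → Aug 21, 1868 (67 left).
Aug has 31 days: +11 → Sep 1, 1868 (56 left).
Sep has 30 days: +30 → Oct 1, 1868 (26 left).
+26 → Oct 27, 1868.

October 27, 1868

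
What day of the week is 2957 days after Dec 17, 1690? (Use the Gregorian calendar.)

Dec 17, 1690 is a Sunday.
2957 mod 7 = 3, so 2957 days after a Sunday is Sunday + 3 = Wednesday.

Wednesday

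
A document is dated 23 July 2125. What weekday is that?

Monday

Doomsday rule: the anchor day for the 2100s is Sunday. For year 25: 25÷12 = 2 r 1, and 1÷4 = 0, so 2+1+0 = 3.
Sunday + 3 ≡ Wednesday — that's 2125's doomsday.
In July the doomsday date is Jul 11.
Jul 23 is 12 days after Jul 11; 12 mod 7 = 5, so Wednesday + 5 = Monday.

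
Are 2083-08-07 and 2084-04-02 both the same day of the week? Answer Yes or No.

No

From Aug 7, 2083 to Apr 2, 2084 is 239 days.
239 mod 7 = 1, so they are different weekdays.
(Aug 7, 2083 is a Saturday; Apr 2, 2084 is a Sunday.)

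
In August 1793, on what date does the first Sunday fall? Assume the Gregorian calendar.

August 1, 1793 is a Thursday.
The first Sunday is therefore August 4 (3 days later).

August 4, 1793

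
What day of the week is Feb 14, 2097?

Doomsday rule: the anchor day for the 2000s is Tuesday. For year 97: 97÷12 = 8 r 1, and 1÷4 = 0, so 8+1+0 = 9.
Tuesday + 9 ≡ Thursday — that's 2097's doomsday.
In February the doomsday date is Feb 28 (2097 is not a leap year).
Feb 14 is 14 days before Feb 28; 14 mod 7 = 0, so Thursday − 0 = Thursday.

Thursday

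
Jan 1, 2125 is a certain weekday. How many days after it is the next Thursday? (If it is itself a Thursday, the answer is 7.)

Jan 1, 2125 is a Monday.
From Monday to the next Thursday is 3 days.

3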